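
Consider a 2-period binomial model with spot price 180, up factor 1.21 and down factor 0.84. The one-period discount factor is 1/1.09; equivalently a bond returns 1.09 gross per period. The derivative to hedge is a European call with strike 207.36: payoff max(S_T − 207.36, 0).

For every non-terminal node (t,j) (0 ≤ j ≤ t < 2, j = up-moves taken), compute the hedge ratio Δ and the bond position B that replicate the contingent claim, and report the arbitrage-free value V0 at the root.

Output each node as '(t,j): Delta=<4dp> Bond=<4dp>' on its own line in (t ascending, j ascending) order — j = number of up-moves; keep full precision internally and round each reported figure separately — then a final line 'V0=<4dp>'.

(0,0): Delta=0.5229 Bond=-72.5319
(1,0): Delta=0.0000 Bond=0.0000
(1,1): Delta=0.6971 Bond=-117.0085
V0=21.5869

The replicating-portfolio and risk-neutral prices coincide; use p* = (1.09−0.84)/(1.21−0.84) = 0.6757 for the latter.
At expiry t=2: V(2,0)=0.0000, V(2,1)=0.0000, V(2,2)=56.1780
Node (1,0) S=151.2000: V=(p*·0.0000+(1−p*)·0.0000)/1.09=0.0000; Δ=(0.0000−0.0000)/(182.9520−127.0080)=0.0000; B=V−Δ·S=0.0000
Node (1,1) S=217.8000: V=(p*·56.1780+(1−p*)·0.0000)/1.09=34.8240; Δ=(56.1780−0.0000)/(263.5380−182.9520)=0.6971; B=V−Δ·S=-117.0085
Node (0,0) S=180.0000: V=(p*·34.8240+(1−p*)·0.0000)/1.09=21.5869; Δ=(34.8240−0.0000)/(217.8000−151.2000)=0.5229; B=V−Δ·S=-72.5319
Each (Δ,B) replicates both successor values, so the strategy is self-financing and V0 is arbitrage-free.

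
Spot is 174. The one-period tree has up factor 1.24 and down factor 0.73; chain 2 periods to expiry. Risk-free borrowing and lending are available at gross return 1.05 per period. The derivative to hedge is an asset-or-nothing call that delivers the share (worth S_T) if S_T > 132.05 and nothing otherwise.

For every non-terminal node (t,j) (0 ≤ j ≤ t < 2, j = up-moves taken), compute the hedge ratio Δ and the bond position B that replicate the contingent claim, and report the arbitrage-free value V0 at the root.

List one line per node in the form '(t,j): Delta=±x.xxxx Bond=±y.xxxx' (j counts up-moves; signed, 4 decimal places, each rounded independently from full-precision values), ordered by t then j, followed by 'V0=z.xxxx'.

Since d<R<u, set p* = (R−d)/(u−d) = 0.6275; price each node as the discounted p*-expectation of its children.
Terminal values V(2,·): V(2,0)=0.0000, V(2,1)=157.5048, V(2,2)=267.5424
(1,0): S=127.0200. Δ = (V_up−V_dn)/(S_up−S_dn) = (157.5048−0.0000)/(157.5048−92.7246) = 2.4314. V = [p*·157.5048 + (1−p*)·0.0000]/1.05 = 94.1205. B = V − Δ·S = -214.7124.
(1,1): S=215.7600. Δ = (V_up−V_dn)/(S_up−S_dn) = (267.5424−157.5048)/(267.5424−157.5048) = 1.0000. V = [p*·267.5424 + (1−p*)·157.5048]/1.05 = 215.7600. B = V − Δ·S = 0.0000.
(0,0): S=174.0000. Δ = (V_up−V_dn)/(S_up−S_dn) = (215.7600−94.1205)/(215.7600−127.0200) = 1.3707. V = [p*·215.7600 + (1−p*)·94.1205]/1.05 = 162.3270. B = V − Δ·S = -76.1818.
Self-financing check: at every node Δ·S+B equals the discounted successor values.

(0,0): Delta=1.3707 Bond=-76.1818
(1,0): Delta=2.4314 Bond=-214.7124
(1,1): Delta=1.0000 Bond=0.0000
V0=162.3270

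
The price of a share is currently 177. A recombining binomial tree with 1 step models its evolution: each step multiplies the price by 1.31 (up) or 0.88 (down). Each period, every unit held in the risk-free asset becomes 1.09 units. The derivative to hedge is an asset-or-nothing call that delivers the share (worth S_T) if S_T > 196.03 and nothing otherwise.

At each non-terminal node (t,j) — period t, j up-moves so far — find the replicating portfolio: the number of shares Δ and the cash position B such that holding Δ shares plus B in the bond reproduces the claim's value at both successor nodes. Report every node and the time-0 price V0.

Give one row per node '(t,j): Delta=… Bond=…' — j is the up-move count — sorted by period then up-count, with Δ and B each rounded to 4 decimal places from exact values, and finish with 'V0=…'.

(0,0): Delta=3.0465 Bond=-435.3437
V0=103.8888

Since d<R<u, set p* = (R−d)/(u−d) = 0.4884; price each node as the discounted p*-expectation of its children.
Terminal values V(1,·): V(1,0)=0.0000, V(1,1)=231.8700
Node (0,0) S=177.0000: V=(p*·231.8700+(1−p*)·0.0000)/1.09=103.8888; Δ=(231.8700−0.0000)/(231.8700−155.7600)=3.0465; B=V−Δ·S=-435.3437
Root portfolio cost Δ·177+B reproduces V0=103.8888.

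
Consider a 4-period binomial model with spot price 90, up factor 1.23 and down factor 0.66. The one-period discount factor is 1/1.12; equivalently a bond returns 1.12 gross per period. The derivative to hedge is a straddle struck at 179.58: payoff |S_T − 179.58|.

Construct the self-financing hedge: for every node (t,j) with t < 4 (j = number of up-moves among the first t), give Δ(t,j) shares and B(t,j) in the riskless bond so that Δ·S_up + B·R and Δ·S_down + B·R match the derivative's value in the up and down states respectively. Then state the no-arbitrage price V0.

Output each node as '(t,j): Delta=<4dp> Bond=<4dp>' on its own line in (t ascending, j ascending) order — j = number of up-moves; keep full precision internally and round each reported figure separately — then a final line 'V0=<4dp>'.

The replicating-portfolio and risk-neutral prices coincide; use p* = (1.12−0.66)/(1.23−0.66) = 0.8070 for the latter.
Terminal payoffs: V(4,0)=162.5027, V(4,1)=147.7542, V(4,2)=120.2683, V(4,3)=69.0445, V(4,4)=26.4180
  t=3,j=0: stock 25.8746 → up 31.8258 (V=147.7542), down 17.0773 (V=162.5027). Price 134.4646; hedge Δ=-1.0000, bond B=160.3393.
  t=3,j=1: stock 48.2209 → up 59.3117 (V=120.2683), down 31.8258 (V=147.7542). Price 112.1184; hedge Δ=-1.0000, bond B=160.3393.
  t=3,j=2: stock 89.8663 → up 110.5355 (V=69.0445), down 59.3117 (V=120.2683). Price 70.4730; hedge Δ=-1.0000, bond B=160.3393.
  t=3,j=3: stock 167.4780 → up 205.9980 (V=26.4180), down 110.5355 (V=69.0445). Price 30.9323; hedge Δ=-0.4465, bond B=105.7156.
  t=2,j=0: stock 39.2040 → up 48.2209 (V=112.1184), down 25.8746 (V=134.4646). Price 103.9561; hedge Δ=-1.0000, bond B=143.1601.
  t=2,j=1: stock 73.0620 → up 89.8663 (V=70.4730), down 48.2209 (V=112.1184). Price 70.0981; hedge Δ=-1.0000, bond B=143.1601.
  t=2,j=2: stock 136.1610 → up 167.4780 (V=30.9323), down 89.8663 (V=70.4730). Price 34.4312; hedge Δ=-0.5095, bond B=103.8009.
  t=1,j=0: stock 59.4000 → up 73.0620 (V=70.0981), down 39.2040 (V=103.9561). Price 68.4215; hedge Δ=-1.0000, bond B=127.8215.
  t=1,j=1: stock 110.7000 → up 136.1610 (V=34.4312), down 73.0620 (V=70.0981). Price 36.8878; hedge Δ=-0.5653, bond B=99.4612.
  t=0,j=0: stock 90.0000 → up 110.7000 (V=36.8878), down 59.4000 (V=68.4215). Price 38.3689; hedge Δ=-0.6147, bond B=93.6913.
The time-0 hedge costs 38.3689, which is the no-arbitrage price.

(0,0): Delta=-0.6147 Bond=93.6913
(1,0): Delta=-1.0000 Bond=127.8215
(1,1): Delta=-0.5653 Bond=99.4612
(2,0): Delta=-1.0000 Bond=143.1601
(2,1): Delta=-1.0000 Bond=143.1601
(2,2): Delta=-0.5095 Bond=103.8009
(3,0): Delta=-1.0000 Bond=160.3393
(3,1): Delta=-1.0000 Bond=160.3393
(3,2): Delta=-1.0000 Bond=160.3393
(3,3): Delta=-0.4465 Bond=105.7156
V0=38.3689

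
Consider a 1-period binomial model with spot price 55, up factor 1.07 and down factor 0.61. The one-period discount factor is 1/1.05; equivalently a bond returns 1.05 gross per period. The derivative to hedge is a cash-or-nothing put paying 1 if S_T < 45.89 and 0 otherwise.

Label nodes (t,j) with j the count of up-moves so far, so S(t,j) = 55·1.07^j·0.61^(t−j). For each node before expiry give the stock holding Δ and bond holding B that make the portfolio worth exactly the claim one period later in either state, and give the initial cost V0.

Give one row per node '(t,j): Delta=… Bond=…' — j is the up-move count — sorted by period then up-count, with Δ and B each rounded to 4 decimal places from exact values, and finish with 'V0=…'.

(0,0): Delta=-0.0395 Bond=2.2153
V0=0.0414

No-arbitrage ⇒ martingale measure with p* = (R−d)/(u−d) = 0.9565.
At expiry t=1: V(1,0)=1.0000, V(1,1)=0.0000
Node (0,0) S=55.0000: V=(p*·0.0000+(1−p*)·1.0000)/1.05=0.0414; Δ=(0.0000−1.0000)/(58.8500−33.5500)=-0.0395; B=V−Δ·S=2.2153
The time-0 hedge costs 0.0414, which is the no-arbitrage price.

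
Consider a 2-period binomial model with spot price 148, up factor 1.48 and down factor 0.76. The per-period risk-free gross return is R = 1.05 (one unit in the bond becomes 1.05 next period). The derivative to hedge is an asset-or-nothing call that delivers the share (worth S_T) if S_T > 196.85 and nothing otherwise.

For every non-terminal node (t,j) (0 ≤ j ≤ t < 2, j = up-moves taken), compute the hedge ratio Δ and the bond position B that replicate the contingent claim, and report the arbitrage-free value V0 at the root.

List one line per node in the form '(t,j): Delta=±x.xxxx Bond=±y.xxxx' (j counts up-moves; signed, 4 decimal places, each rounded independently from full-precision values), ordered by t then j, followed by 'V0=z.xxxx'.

(0,0): Delta=1.1670 Bond=-125.0124
(1,0): Delta=0.0000 Bond=0.0000
(1,1): Delta=2.0556 Bond=-325.8944
V0=47.7021

The replicating-portfolio and risk-neutral prices coincide; use p* = (1.05−0.76)/(1.48−0.76) = 0.4028 for the latter.
Terminal values V(2,·): V(2,0)=0.0000, V(2,1)=0.0000, V(2,2)=324.1792
Node (1,0) S=112.4800: V=(p*·0.0000+(1−p*)·0.0000)/1.05=0.0000; Δ=(0.0000−0.0000)/(166.4704−85.4848)=0.0000; B=V−Δ·S=0.0000
Node (1,1) S=219.0400: V=(p*·324.1792+(1−p*)·0.0000)/1.05=124.3545; Δ=(324.1792−0.0000)/(324.1792−166.4704)=2.0556; B=V−Δ·S=-325.8944
Node (0,0) S=148.0000: V=(p*·124.3545+(1−p*)·0.0000)/1.05=47.7021; Δ=(124.3545−0.0000)/(219.0400−112.4800)=1.1670; B=V−Δ·S=-125.0124
Root portfolio cost Δ·148+B reproduces V0=47.7021.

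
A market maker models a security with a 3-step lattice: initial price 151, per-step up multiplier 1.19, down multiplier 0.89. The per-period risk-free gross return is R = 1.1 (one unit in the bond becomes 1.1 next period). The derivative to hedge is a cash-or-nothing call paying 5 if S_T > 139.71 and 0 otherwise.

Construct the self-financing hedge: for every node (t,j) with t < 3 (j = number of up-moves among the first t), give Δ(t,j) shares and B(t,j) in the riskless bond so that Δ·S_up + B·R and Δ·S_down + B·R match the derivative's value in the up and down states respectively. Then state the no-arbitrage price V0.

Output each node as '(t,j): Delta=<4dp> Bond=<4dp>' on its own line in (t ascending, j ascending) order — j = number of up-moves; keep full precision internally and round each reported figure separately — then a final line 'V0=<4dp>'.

(0,0): Delta=0.0082 Bond=2.4155
(1,0): Delta=0.0338 Bond=-0.7851
(1,1): Delta=0.0000 Bond=4.1322
(2,0): Delta=0.1393 Bond=-13.4848
(2,1): Delta=0.0000 Bond=4.5455
(2,2): Delta=0.0000 Bond=4.5455
V0=3.6551

No-arbitrage ⇒ martingale measure with p* = (R−d)/(u−d) = 0.7000.
Terminal payoffs: V(3,0)=0.0000, V(3,1)=5.0000, V(3,2)=5.0000, V(3,3)=5.0000
(2,0): S=119.6071. Δ = (V_up−V_dn)/(S_up−S_dn) = (5.0000−0.0000)/(142.3324−106.4503) = 0.1393. V = [p*·5.0000 + (1−p*)·0.0000]/1.1 = 3.1818. B = V − Δ·S = -13.4848.
(2,1): S=159.9241. Δ = (V_up−V_dn)/(S_up−S_dn) = (5.0000−5.0000)/(190.3097−142.3324) = 0.0000. V = [p*·5.0000 + (1−p*)·5.0000]/1.1 = 4.5455. B = V − Δ·S = 4.5455.
(2,2): S=213.8311. Δ = (V_up−V_dn)/(S_up−S_dn) = (5.0000−5.0000)/(254.4590−190.3097) = 0.0000. V = [p*·5.0000 + (1−p*)·5.0000]/1.1 = 4.5455. B = V − Δ·S = 4.5455.
(1,0): S=134.3900. Δ = (V_up−V_dn)/(S_up−S_dn) = (4.5455−3.1818)/(159.9241−119.6071) = 0.0338. V = [p*·4.5455 + (1−p*)·3.1818]/1.1 = 3.7603. B = V − Δ·S = -0.7851.
(1,1): S=179.6900. Δ = (V_up−V_dn)/(S_up−S_dn) = (4.5455−4.5455)/(213.8311−159.9241) = 0.0000. V = [p*·4.5455 + (1−p*)·4.5455]/1.1 = 4.1322. B = V − Δ·S = 4.1322.
(0,0): S=151.0000. Δ = (V_up−V_dn)/(S_up−S_dn) = (4.1322−3.7603)/(179.6900−134.3900) = 0.0082. V = [p*·4.1322 + (1−p*)·3.7603]/1.1 = 3.6551. B = V − Δ·S = 2.4155.
The time-0 hedge costs 3.6551, which is the no-arbitrage price.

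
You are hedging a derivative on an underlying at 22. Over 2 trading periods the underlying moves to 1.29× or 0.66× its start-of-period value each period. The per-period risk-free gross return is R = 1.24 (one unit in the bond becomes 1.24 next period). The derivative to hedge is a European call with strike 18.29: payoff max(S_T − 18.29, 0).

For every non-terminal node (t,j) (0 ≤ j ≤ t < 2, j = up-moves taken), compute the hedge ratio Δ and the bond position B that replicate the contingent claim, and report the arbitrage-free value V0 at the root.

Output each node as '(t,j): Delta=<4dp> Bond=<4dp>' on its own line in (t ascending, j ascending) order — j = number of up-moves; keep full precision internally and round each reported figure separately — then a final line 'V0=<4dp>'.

No-arbitrage ⇒ martingale measure with p* = (R−d)/(u−d) = 0.9206.
Payoff layer (t=2): V(2,0)=0.0000, V(2,1)=0.4408, V(2,2)=18.3202
Node (1,0) S=14.5200: V=(p*·0.4408+(1−p*)·0.0000)/1.24=0.3273; Δ=(0.4408−0.0000)/(18.7308−9.5832)=0.0482; B=V−Δ·S=-0.3724
Node (1,1) S=28.3800: V=(p*·18.3202+(1−p*)·0.4408)/1.24=13.6300; Δ=(18.3202−0.4408)/(36.6102−18.7308)=1.0000; B=V−Δ·S=-14.7500
Node (0,0) S=22.0000: V=(p*·13.6300+(1−p*)·0.3273)/1.24=10.1405; Δ=(13.6300−0.3273)/(28.3800−14.5200)=0.9598; B=V−Δ·S=-10.9749
The time-0 hedge costs 10.1405, which is the no-arbitrage price.

(0,0): Delta=0.9598 Bond=-10.9749
(1,0): Delta=0.0482 Bond=-0.3724
(1,1): Delta=1.0000 Bond=-14.7500
V0=10.1405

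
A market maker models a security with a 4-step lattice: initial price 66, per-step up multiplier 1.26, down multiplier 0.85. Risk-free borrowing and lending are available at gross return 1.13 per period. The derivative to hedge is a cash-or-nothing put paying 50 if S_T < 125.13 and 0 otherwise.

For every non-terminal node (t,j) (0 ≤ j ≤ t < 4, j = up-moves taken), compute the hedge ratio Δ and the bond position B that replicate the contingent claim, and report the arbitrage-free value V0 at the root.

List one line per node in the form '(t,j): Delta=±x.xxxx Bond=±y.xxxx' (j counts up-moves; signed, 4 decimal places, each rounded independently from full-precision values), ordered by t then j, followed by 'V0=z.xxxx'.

Under the risk-neutral measure, an up-move has probability p* = (R−d)/(u−d) = 0.6829 and values discount at R = 1.13.
Payoff layer (t=4): V(4,0)=50.0000, V(4,1)=50.0000, V(4,2)=50.0000, V(4,3)=50.0000, V(4,4)=0.0000
  t=3,j=0: stock 40.5322 → up 51.0706 (V=50.0000), down 34.4524 (V=50.0000). Price 44.2478; hedge Δ=0.0000, bond B=44.2478.
  t=3,j=1: stock 60.0831 → up 75.7047 (V=50.0000), down 51.0706 (V=50.0000). Price 44.2478; hedge Δ=0.0000, bond B=44.2478.
  t=3,j=2: stock 89.0644 → up 112.2211 (V=50.0000), down 75.7047 (V=50.0000). Price 44.2478; hedge Δ=0.0000, bond B=44.2478.
  t=3,j=3: stock 132.0248 → up 166.3513 (V=0.0000), down 112.2211 (V=50.0000). Price 14.0298; hedge Δ=-0.9237, bond B=135.9810.
  t=2,j=0: stock 47.6850 → up 60.0831 (V=44.2478), down 40.5322 (V=44.2478). Price 39.1573; hedge Δ=0.0000, bond B=39.1573.
  t=2,j=1: stock 70.6860 → up 89.0644 (V=44.2478), down 60.0831 (V=44.2478). Price 39.1573; hedge Δ=0.0000, bond B=39.1573.
  t=2,j=2: stock 104.7816 → up 132.0248 (V=14.0298), down 89.0644 (V=44.2478). Price 20.8948; hedge Δ=-0.7034, bond B=94.5972.
  t=1,j=0: stock 56.1000 → up 70.6860 (V=39.1573), down 47.6850 (V=39.1573). Price 34.6525; hedge Δ=0.0000, bond B=34.6525.
  t=1,j=1: stock 83.1600 → up 104.7816 (V=20.8948), down 70.6860 (V=39.1573). Price 23.6154; hedge Δ=-0.5356, bond B=68.1582.
  t=0,j=0: stock 66.0000 → up 83.1600 (V=23.6154), down 56.1000 (V=34.6525). Price 23.9955; hedge Δ=-0.4079, bond B=50.9154.
Check: Δ(0,0)·S0 + B(0,0) = 23.9955 = V0.

(0,0): Delta=-0.4079 Bond=50.9154
(1,0): Delta=0.0000 Bond=34.6525
(1,1): Delta=-0.5356 Bond=68.1582
(2,0): Delta=0.0000 Bond=39.1573
(2,1): Delta=0.0000 Bond=39.1573
(2,2): Delta=-0.7034 Bond=94.5972
(3,0): Delta=0.0000 Bond=44.2478
(3,1): Delta=0.0000 Bond=44.2478
(3,2): Delta=0.0000 Bond=44.2478
(3,3): Delta=-0.9237 Bond=135.9810
V0=23.9955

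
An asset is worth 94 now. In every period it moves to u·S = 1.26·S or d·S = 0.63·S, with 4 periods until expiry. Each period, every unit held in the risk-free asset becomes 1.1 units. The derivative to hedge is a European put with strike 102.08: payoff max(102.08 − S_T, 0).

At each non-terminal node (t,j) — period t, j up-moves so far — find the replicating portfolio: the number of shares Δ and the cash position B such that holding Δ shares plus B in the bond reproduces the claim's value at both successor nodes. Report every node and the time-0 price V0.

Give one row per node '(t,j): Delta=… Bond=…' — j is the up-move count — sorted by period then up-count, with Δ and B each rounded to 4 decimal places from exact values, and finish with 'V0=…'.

(0,0): Delta=-0.2878 Bond=36.0277
(1,0): Delta=-0.7980 Bond=69.8439
(1,1): Delta=-0.2010 Bond=29.3450
(2,0): Delta=-1.0000 Bond=84.3636
(2,1): Delta=-0.7636 Bond=74.2631
(2,2): Delta=-0.1052 Bond=17.9872
(3,0): Delta=-1.0000 Bond=92.8000
(3,1): Delta=-1.0000 Bond=92.8000
(3,2): Delta=-0.7234 Bond=77.9070
(3,3): Delta=0.0000 Bond=0.0000
V0=8.9711

No-arbitrage ⇒ martingale measure with p* = (R−d)/(u−d) = 0.7460.
Payoff layer (t=4): V(4,0)=87.2722, V(4,1)=72.4644, V(4,2)=42.8489, V(4,3)=0.0000, V(4,4)=0.0000
Node (3,0) S=23.5044: V=(p*·72.4644+(1−p*)·87.2722)/1.1=69.2956; Δ=(72.4644−87.2722)/(29.6156−14.8078)=-1.0000; B=V−Δ·S=92.8000
Node (3,1) S=47.0088: V=(p*·42.8489+(1−p*)·72.4644)/1.1=45.7912; Δ=(42.8489−72.4644)/(59.2311−29.6156)=-1.0000; B=V−Δ·S=92.8000
Node (3,2) S=94.0177: V=(p*·0.0000+(1−p*)·42.8489)/1.1=9.8930; Δ=(0.0000−42.8489)/(118.4623−59.2311)=-0.7234; B=V−Δ·S=77.9070
Node (3,3) S=188.0353: V=(p*·0.0000+(1−p*)·0.0000)/1.1=0.0000; Δ=(0.0000−0.0000)/(236.9245−118.4623)=0.0000; B=V−Δ·S=0.0000
Node (2,0) S=37.3086: V=(p*·45.7912+(1−p*)·69.2956)/1.1=47.0550; Δ=(45.7912−69.2956)/(47.0088−23.5044)=-1.0000; B=V−Δ·S=84.3636
Node (2,1) S=74.6172: V=(p*·9.8930+(1−p*)·45.7912)/1.1=17.2818; Δ=(9.8930−45.7912)/(94.0177−47.0088)=-0.7636; B=V−Δ·S=74.2631
Node (2,2) S=149.2344: V=(p*·0.0000+(1−p*)·9.8930)/1.1=2.2841; Δ=(0.0000−9.8930)/(188.0353−94.0177)=-0.1052; B=V−Δ·S=17.9872
Node (1,0) S=59.2200: V=(p*·17.2818+(1−p*)·47.0550)/1.1=22.5848; Δ=(17.2818−47.0550)/(74.6172−37.3086)=-0.7980; B=V−Δ·S=69.8439
Node (1,1) S=118.4400: V=(p*·2.2841+(1−p*)·17.2818)/1.1=5.5391; Δ=(2.2841−17.2818)/(149.2344−74.6172)=-0.2010; B=V−Δ·S=29.3450
Node (0,0) S=94.0000: V=(p*·5.5391+(1−p*)·22.5848)/1.1=8.9711; Δ=(5.5391−22.5848)/(118.4400−59.2200)=-0.2878; B=V−Δ·S=36.0277
Self-financing check: at every node Δ·S+B equals the discounted successor values.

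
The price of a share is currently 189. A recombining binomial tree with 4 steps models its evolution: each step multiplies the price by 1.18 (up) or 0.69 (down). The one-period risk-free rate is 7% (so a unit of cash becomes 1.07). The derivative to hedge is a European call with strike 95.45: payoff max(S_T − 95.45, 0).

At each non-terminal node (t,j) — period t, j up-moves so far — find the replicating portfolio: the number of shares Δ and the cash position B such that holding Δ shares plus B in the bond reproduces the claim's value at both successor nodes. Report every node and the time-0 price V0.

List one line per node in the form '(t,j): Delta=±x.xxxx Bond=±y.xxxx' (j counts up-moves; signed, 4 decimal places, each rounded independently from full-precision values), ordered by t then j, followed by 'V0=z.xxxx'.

Under the risk-neutral measure, an up-move has probability p* = (R−d)/(u−d) = 0.7755 and values discount at R = 1.07.
Payoff layer (t=4): V(4,0)=0.0000, V(4,1)=0.0000, V(4,2)=29.8422, V(4,3)=118.8178, V(4,4)=270.9790
(3,0): S=62.0882. Δ = (V_up−V_dn)/(S_up−S_dn) = (0.0000−0.0000)/(73.2641−42.8409) = 0.0000. V = [p*·0.0000 + (1−p*)·0.0000]/1.07 = 0.0000. B = V − Δ·S = 0.0000.
(3,1): S=106.1798. Δ = (V_up−V_dn)/(S_up−S_dn) = (29.8422−0.0000)/(125.2922−73.2641) = 0.5736. V = [p*·29.8422 + (1−p*)·0.0000]/1.07 = 21.6289. B = V − Δ·S = -39.2735.
(3,2): S=181.5829. Δ = (V_up−V_dn)/(S_up−S_dn) = (118.8178−29.8422)/(214.2678−125.2922) = 1.0000. V = [p*·118.8178 + (1−p*)·29.8422]/1.07 = 92.3773. B = V − Δ·S = -89.2056.
(3,3): S=310.5330. Δ = (V_up−V_dn)/(S_up−S_dn) = (270.9790−118.8178)/(366.4290−214.2678) = 1.0000. V = [p*·270.9790 + (1−p*)·118.8178]/1.07 = 221.3274. B = V − Δ·S = -89.2056.
(2,0): S=89.9829. Δ = (V_up−V_dn)/(S_up−S_dn) = (21.6289−0.0000)/(106.1798−62.0882) = 0.4905. V = [p*·21.6289 + (1−p*)·0.0000]/1.07 = 15.6761. B = V − Δ·S = -28.4645.
(2,1): S=153.8838. Δ = (V_up−V_dn)/(S_up−S_dn) = (92.3773−21.6289)/(181.5829−106.1798) = 0.9383. V = [p*·92.3773 + (1−p*)·21.6289]/1.07 = 71.4906. B = V − Δ·S = -72.8938.
(2,2): S=263.1636. Δ = (V_up−V_dn)/(S_up−S_dn) = (221.3274−92.3773)/(310.5330−181.5829) = 1.0000. V = [p*·221.3274 + (1−p*)·92.3773]/1.07 = 179.7939. B = V − Δ·S = -83.3697.
(1,0): S=130.4100. Δ = (V_up−V_dn)/(S_up−S_dn) = (71.4906−15.6761)/(153.8838−89.9829) = 0.8735. V = [p*·71.4906 + (1−p*)·15.6761]/1.07 = 55.1036. B = V − Δ·S = -58.8036.
(1,1): S=223.0200. Δ = (V_up−V_dn)/(S_up−S_dn) = (179.7939−71.4906)/(263.1636−153.8838) = 0.9911. V = [p*·179.7939 + (1−p*)·71.4906]/1.07 = 145.3093. B = V − Δ·S = -75.7177.
(0,0): S=189.0000. Δ = (V_up−V_dn)/(S_up−S_dn) = (145.3093−55.1036)/(223.0200−130.4100) = 0.9740. V = [p*·145.3093 + (1−p*)·55.1036]/1.07 = 116.8776. B = V − Δ·S = -67.2156.
The time-0 hedge costs 116.8776, which is the no-arbitrage price.

(0,0): Delta=0.9740 Bond=-67.2156
(1,0): Delta=0.8735 Bond=-58.8036
(1,1): Delta=0.9911 Bond=-75.7177
(2,0): Delta=0.4905 Bond=-28.4645
(2,1): Delta=0.9383 Bond=-72.8938
(2,2): Delta=1.0000 Bond=-83.3697
(3,0): Delta=0.0000 Bond=0.0000
(3,1): Delta=0.5736 Bond=-39.2735
(3,2): Delta=1.0000 Bond=-89.2056
(3,3): Delta=1.0000 Bond=-89.2056
V0=116.8776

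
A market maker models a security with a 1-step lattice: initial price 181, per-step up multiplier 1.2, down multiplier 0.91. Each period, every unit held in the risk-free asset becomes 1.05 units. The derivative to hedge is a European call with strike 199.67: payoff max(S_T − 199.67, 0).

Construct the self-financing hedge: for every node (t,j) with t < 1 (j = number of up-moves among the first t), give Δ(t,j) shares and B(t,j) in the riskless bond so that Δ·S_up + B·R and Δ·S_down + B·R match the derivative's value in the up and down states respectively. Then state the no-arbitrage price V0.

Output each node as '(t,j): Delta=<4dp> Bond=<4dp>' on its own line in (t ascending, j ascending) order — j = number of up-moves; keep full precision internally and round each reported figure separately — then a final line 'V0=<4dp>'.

Risk-neutral probability p* = (R−d)/(u−d) = (1.05−0.91)/(1.2−0.91) = 0.4828.
Terminal payoffs: V(1,0)=0.0000, V(1,1)=17.5300
(0,0): S=181.0000. Δ = (V_up−V_dn)/(S_up−S_dn) = (17.5300−0.0000)/(217.2000−164.7100) = 0.3340. V = [p*·17.5300 + (1−p*)·0.0000]/1.05 = 8.0598. B = V − Δ·S = -52.3885.
Self-financing check: at every node Δ·S+B equals the discounted successor values.

(0,0): Delta=0.3340 Bond=-52.3885
V0=8.0598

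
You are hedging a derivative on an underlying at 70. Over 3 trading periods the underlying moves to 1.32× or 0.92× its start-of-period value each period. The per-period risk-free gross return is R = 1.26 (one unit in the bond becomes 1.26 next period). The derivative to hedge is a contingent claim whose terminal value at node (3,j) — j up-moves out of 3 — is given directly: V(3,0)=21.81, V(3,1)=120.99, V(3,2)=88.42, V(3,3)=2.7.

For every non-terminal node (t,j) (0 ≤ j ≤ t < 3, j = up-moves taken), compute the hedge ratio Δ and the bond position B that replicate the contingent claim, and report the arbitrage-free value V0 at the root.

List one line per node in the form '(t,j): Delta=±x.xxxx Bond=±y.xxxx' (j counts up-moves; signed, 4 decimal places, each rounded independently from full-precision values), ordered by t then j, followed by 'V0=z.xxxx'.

Under the risk-neutral measure, an up-move has probability p* = (R−d)/(u−d) = 0.8500 and values discount at R = 1.26.
Payoff layer (t=3): V(3,0)=21.8100, V(3,1)=120.9900, V(3,2)=88.4200, V(3,3)=2.7000
  t=2,j=0: stock 59.2480 → up 78.2074 (V=120.9900), down 54.5082 (V=21.8100). Price 84.2167; hedge Δ=4.1850, bond B=-163.7333.
  t=2,j=1: stock 85.0080 → up 112.2106 (V=88.4200), down 78.2074 (V=120.9900). Price 74.0520; hedge Δ=-0.9579, bond B=155.4770.
  t=2,j=2: stock 121.9680 → up 160.9978 (V=2.7000), down 112.2106 (V=88.4200). Price 12.3476; hedge Δ=-1.7570, bond B=226.6476.
  t=1,j=0: stock 64.4000 → up 85.0080 (V=74.0520), down 59.2480 (V=84.2167). Price 59.9815; hedge Δ=-0.3946, bond B=85.3932.
  t=1,j=1: stock 92.4000 → up 121.9680 (V=12.3476), down 85.0080 (V=74.0520). Price 17.1455; hedge Δ=-1.6695, bond B=171.4064.
  t=0,j=0: stock 70.0000 → up 92.4000 (V=17.1455), down 64.4000 (V=59.9815). Price 18.7070; hedge Δ=-1.5299, bond B=125.7971.
Each (Δ,B) replicates both successor values, so the strategy is self-financing and V0 is arbitrage-free.

(0,0): Delta=-1.5299 Bond=125.7971
(1,0): Delta=-0.3946 Bond=85.3932
(1,1): Delta=-1.6695 Bond=171.4064
(2,0): Delta=4.1850 Bond=-163.7333
(2,1): Delta=-0.9579 Bond=155.4770
(2,2): Delta=-1.7570 Bond=226.6476
V0=18.7070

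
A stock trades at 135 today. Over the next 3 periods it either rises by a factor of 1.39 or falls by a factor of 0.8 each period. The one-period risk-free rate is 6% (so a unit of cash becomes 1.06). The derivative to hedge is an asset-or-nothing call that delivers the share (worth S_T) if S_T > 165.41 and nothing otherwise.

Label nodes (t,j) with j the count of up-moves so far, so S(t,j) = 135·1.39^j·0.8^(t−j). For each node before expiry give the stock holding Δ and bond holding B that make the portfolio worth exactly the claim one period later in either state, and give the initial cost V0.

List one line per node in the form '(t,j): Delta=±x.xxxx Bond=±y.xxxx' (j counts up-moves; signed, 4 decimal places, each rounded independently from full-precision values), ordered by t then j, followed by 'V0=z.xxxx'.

Since d<R<u, set p* = (R−d)/(u−d) = 0.4407; price each node as the discounted p*-expectation of its children.
Payoff layer (t=3): V(3,0)=0.0000, V(3,1)=0.0000, V(3,2)=208.6668, V(3,3)=362.5586
  t=2,j=0: stock 86.4000 → up 120.0960 (V=0.0000), down 69.1200 (V=0.0000). Price 0.0000; hedge Δ=0.0000, bond B=0.0000.
  t=2,j=1: stock 150.1200 → up 208.6668 (V=208.6668), down 120.0960 (V=0.0000). Price 86.7499; hedge Δ=2.3559, bond B=-266.9227.
  t=2,j=2: stock 260.8335 → up 362.5586 (V=362.5586), down 208.6668 (V=208.6668). Price 260.8335; hedge Δ=1.0000, bond B=0.0000.
  t=1,j=0: stock 108.0000 → up 150.1200 (V=86.7499), down 86.4000 (V=0.0000). Price 36.0649; hedge Δ=1.3614, bond B=-110.9688.
  t=1,j=1: stock 187.6500 → up 260.8335 (V=260.8335), down 150.1200 (V=86.7499). Price 154.2120; hedge Δ=1.5724, bond B=-140.8450.
  t=0,j=0: stock 135.0000 → up 187.6500 (V=154.2120), down 108.0000 (V=36.0649). Price 83.1412; hedge Δ=1.4833, bond B=-117.1081.
Self-financing check: at every node Δ·S+B equals the discounted successor values.

(0,0): Delta=1.4833 Bond=-117.1081
(1,0): Delta=1.3614 Bond=-110.9688
(1,1): Delta=1.5724 Bond=-140.8450
(2,0): Delta=0.0000 Bond=0.0000
(2,1): Delta=2.3559 Bond=-266.9227
(2,2): Delta=1.0000 Bond=0.0000
V0=83.1412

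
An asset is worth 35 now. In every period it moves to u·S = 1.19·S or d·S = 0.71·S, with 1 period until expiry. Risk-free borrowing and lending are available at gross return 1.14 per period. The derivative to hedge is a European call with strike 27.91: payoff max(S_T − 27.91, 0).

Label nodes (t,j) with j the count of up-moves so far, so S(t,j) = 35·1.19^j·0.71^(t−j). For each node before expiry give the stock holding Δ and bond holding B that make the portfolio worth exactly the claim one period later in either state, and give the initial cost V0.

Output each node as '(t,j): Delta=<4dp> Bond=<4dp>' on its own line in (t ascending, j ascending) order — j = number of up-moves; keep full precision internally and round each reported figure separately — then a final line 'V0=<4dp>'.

Risk-neutral probability p* = (R−d)/(u−d) = (1.14−0.71)/(1.19−0.71) = 0.8958.
Payoff layer (t=1): V(1,0)=0.0000, V(1,1)=13.7400
Node (0,0) S=35.0000: V=(p*·13.7400+(1−p*)·0.0000)/1.14=10.7971; Δ=(13.7400−0.0000)/(41.6500−24.8500)=0.8179; B=V−Δ·S=-17.8279
Check: Δ(0,0)·S0 + B(0,0) = 10.7971 = V0.

(0,0): Delta=0.8179 Bond=-17.8279
V0=10.7971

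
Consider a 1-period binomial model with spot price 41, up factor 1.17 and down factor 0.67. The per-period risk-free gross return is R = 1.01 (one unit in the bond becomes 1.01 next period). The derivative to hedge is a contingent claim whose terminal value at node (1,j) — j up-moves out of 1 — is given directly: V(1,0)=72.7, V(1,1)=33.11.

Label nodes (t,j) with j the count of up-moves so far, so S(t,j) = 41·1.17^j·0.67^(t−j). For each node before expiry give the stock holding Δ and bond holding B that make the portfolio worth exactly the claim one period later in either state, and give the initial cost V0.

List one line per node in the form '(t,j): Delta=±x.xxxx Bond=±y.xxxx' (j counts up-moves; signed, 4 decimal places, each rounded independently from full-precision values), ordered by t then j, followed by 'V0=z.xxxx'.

No-arbitrage ⇒ martingale measure with p* = (R−d)/(u−d) = 0.6800.
Payoff layer (t=1): V(1,0)=72.7000, V(1,1)=33.1100
(0,0): S=41.0000. Δ = (V_up−V_dn)/(S_up−S_dn) = (33.1100−72.7000)/(47.9700−27.4700) = -1.9312. V = [p*·33.1100 + (1−p*)·72.7000]/1.01 = 45.3255. B = V − Δ·S = 124.5055.
Each (Δ,B) replicates both successor values, so the strategy is self-financing and V0 is arbitrage-free.

(0,0): Delta=-1.9312 Bond=124.5055
V0=45.3255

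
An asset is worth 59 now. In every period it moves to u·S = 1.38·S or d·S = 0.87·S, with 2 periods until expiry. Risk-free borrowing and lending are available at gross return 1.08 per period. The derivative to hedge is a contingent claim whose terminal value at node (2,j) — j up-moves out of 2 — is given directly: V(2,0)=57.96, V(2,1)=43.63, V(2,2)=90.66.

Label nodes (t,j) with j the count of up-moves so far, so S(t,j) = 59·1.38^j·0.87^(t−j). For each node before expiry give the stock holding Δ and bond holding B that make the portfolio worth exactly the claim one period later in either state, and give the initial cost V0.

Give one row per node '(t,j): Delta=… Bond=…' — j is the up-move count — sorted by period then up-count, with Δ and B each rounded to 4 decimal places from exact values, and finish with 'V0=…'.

Since d<R<u, set p* = (R−d)/(u−d) = 0.4118; price each node as the discounted p*-expectation of its children.
At expiry t=2: V(2,0)=57.9600, V(2,1)=43.6300, V(2,2)=90.6600
(1,0): S=51.3300. Δ = (V_up−V_dn)/(S_up−S_dn) = (43.6300−57.9600)/(70.8354−44.6571) = -0.5474. V = [p*·43.6300 + (1−p*)·57.9600]/1.08 = 48.2032. B = V − Δ·S = 76.3012.
(1,1): S=81.4200. Δ = (V_up−V_dn)/(S_up−S_dn) = (90.6600−43.6300)/(112.3596−70.8354) = 1.1326. V = [p*·90.6600 + (1−p*)·43.6300]/1.08 = 58.3290. B = V − Δ·S = -33.8867.
(0,0): S=59.0000. Δ = (V_up−V_dn)/(S_up−S_dn) = (58.3290−48.2032)/(81.4200−51.3300) = 0.3365. V = [p*·58.3290 + (1−p*)·48.2032]/1.08 = 48.4932. B = V − Δ·S = 28.6386.
The time-0 hedge costs 48.4932, which is the no-arbitrage price.

(0,0): Delta=0.3365 Bond=28.6386
(1,0): Delta=-0.5474 Bond=76.3012
(1,1): Delta=1.1326 Bond=-33.8867
V0=48.4932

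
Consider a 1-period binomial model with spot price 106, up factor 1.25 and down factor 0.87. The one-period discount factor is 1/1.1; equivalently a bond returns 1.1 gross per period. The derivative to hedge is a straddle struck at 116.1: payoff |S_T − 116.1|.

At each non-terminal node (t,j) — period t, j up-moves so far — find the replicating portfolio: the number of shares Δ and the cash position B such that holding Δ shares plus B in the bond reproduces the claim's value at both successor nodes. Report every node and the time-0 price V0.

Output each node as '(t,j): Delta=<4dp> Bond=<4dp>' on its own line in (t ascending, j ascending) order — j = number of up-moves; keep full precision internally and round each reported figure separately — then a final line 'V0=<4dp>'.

(0,0): Delta=-0.1857 Bond=37.2775
V0=17.5933

Since d<R<u, set p* = (R−d)/(u−d) = 0.6053; price each node as the discounted p*-expectation of its children.
Payoff layer (t=1): V(1,0)=23.8800, V(1,1)=16.4000
(0,0): S=106.0000. Δ = (V_up−V_dn)/(S_up−S_dn) = (16.4000−23.8800)/(132.5000−92.2200) = -0.1857. V = [p*·16.4000 + (1−p*)·23.8800]/1.1 = 17.5933. B = V − Δ·S = 37.2775.
Self-financing check: at every node Δ·S+B equals the discounted successor values.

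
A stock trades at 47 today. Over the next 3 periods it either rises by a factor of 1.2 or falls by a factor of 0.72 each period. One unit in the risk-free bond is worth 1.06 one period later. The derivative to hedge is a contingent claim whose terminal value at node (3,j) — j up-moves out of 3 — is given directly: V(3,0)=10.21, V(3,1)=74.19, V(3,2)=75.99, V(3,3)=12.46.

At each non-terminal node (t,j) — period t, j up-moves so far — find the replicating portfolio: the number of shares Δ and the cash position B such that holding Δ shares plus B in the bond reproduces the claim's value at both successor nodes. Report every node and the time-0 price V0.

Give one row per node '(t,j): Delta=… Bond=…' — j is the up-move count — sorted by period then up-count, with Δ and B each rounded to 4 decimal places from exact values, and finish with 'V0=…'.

No-arbitrage ⇒ martingale measure with p* = (R−d)/(u−d) = 0.7083.
Terminal values V(3,·): V(3,0)=10.2100, V(3,1)=74.1900, V(3,2)=75.9900, V(3,3)=12.4600
Node (2,0) S=24.3648: V=(p*·74.1900+(1−p*)·10.2100)/1.06=52.3860; Δ=(74.1900−10.2100)/(29.2378−17.5427)=5.4707; B=V−Δ·S=-80.9057
Node (2,1) S=40.6080: V=(p*·75.9900+(1−p*)·74.1900)/1.06=71.1934; Δ=(75.9900−74.1900)/(48.7296−29.2378)=0.0923; B=V−Δ·S=67.4434
Node (2,2) S=67.6800: V=(p*·12.4600+(1−p*)·75.9900)/1.06=29.2355; Δ=(12.4600−75.9900)/(81.2160−48.7296)=-1.9556; B=V−Δ·S=161.5896
Node (1,0) S=33.8400: V=(p*·71.1934+(1−p*)·52.3860)/1.06=61.9886; Δ=(71.1934−52.3860)/(40.6080−24.3648)=1.1579; B=V−Δ·S=22.8065
Node (1,1) S=56.4000: V=(p*·29.2355+(1−p*)·71.1934)/1.06=39.1256; Δ=(29.2355−71.1934)/(67.6800−40.6080)=-1.5499; B=V−Δ·S=126.5380
Node (0,0) S=47.0000: V=(p*·39.1256+(1−p*)·61.9886)/1.06=43.2019; Δ=(39.1256−61.9886)/(56.4000−33.8400)=-1.0134; B=V−Δ·S=90.8330
Root portfolio cost Δ·47+B reproduces V0=43.2019.

(0,0): Delta=-1.0134 Bond=90.8330
(1,0): Delta=1.1579 Bond=22.8065
(1,1): Delta=-1.5499 Bond=126.5380
(2,0): Delta=5.4707 Bond=-80.9057
(2,1): Delta=0.0923 Bond=67.4434
(2,2): Delta=-1.9556 Bond=161.5896
V0=43.2019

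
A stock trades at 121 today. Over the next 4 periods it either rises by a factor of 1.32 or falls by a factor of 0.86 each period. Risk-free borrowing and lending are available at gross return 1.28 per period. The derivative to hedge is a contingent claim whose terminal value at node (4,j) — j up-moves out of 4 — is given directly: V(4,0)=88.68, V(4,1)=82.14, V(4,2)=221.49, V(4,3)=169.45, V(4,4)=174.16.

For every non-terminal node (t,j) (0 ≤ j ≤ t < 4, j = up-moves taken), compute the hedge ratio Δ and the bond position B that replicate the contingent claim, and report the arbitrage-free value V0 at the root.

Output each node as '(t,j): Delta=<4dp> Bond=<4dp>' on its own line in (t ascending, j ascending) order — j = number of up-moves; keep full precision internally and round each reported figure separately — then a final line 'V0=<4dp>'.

(0,0): Delta=-0.0416 Bond=70.0258
(1,0): Delta=-0.2717 Bond=113.5777
(1,1): Delta=-0.0273 Bond=87.3525
(2,0): Delta=2.4038 Bond=-94.0538
(2,1): Delta=-0.4377 Bond=168.1826
(2,2): Delta=-0.0018 Bond=106.4425
(3,0): Delta=-0.1847 Bond=78.8336
(3,1): Delta=2.5644 Bond=-139.3624
(3,2): Delta=-0.6239 Bond=249.0486
(3,3): Delta=0.0368 Bond=125.5034
V0=64.9978

No-arbitrage ⇒ martingale measure with p* = (R−d)/(u−d) = 0.9130.
Payoff layer (t=4): V(4,0)=88.6800, V(4,1)=82.1400, V(4,2)=221.4900, V(4,3)=169.4500, V(4,4)=174.1600
Node (3,0) S=76.9628: V=(p*·82.1400+(1−p*)·88.6800)/1.28=64.6162; Δ=(82.1400−88.6800)/(101.5909−66.1880)=-0.1847; B=V−Δ·S=78.8336
Node (3,1) S=118.1289: V=(p*·221.4900+(1−p*)·82.1400)/1.28=163.5724; Δ=(221.4900−82.1400)/(155.9302−101.5909)=2.5644; B=V−Δ·S=-139.3624
Node (3,2) S=181.3141: V=(p*·169.4500+(1−p*)·221.4900)/1.28=135.9181; Δ=(169.4500−221.4900)/(239.3347−155.9302)=-0.6239; B=V−Δ·S=249.0486
Node (3,3) S=278.2961: V=(p*·174.1600+(1−p*)·169.4500)/1.28=135.7425; Δ=(174.1600−169.4500)/(367.3509−239.3347)=0.0368; B=V−Δ·S=125.5034
Node (2,0) S=89.4916: V=(p*·163.5724+(1−p*)·64.6162)/1.28=121.0683; Δ=(163.5724−64.6162)/(118.1289−76.9628)=2.4038; B=V−Δ·S=-94.0538
Node (2,1) S=137.3592: V=(p*·135.9181+(1−p*)·163.5724)/1.28=108.0647; Δ=(135.9181−163.5724)/(181.3141−118.1289)=-0.4377; B=V−Δ·S=168.1826
Node (2,2) S=210.8304: V=(p*·135.7425+(1−p*)·135.9181)/1.28=106.0608; Δ=(135.7425−135.9181)/(278.2961−181.3141)=-0.0018; B=V−Δ·S=106.4425
Node (1,0) S=104.0600: V=(p*·108.0647+(1−p*)·121.0683)/1.28=85.3090; Δ=(108.0647−121.0683)/(137.3592−89.4916)=-0.2717; B=V−Δ·S=113.5777
Node (1,1) S=159.7200: V=(p*·106.0608+(1−p*)·108.0647)/1.28=82.9961; Δ=(106.0608−108.0647)/(210.8304−137.3592)=-0.0273; B=V−Δ·S=87.3525
Node (0,0) S=121.0000: V=(p*·82.9961+(1−p*)·85.3090)/1.28=64.9978; Δ=(82.9961−85.3090)/(159.7200−104.0600)=-0.0416; B=V−Δ·S=70.0258
The time-0 hedge costs 64.9978, which is the no-arbitrage price.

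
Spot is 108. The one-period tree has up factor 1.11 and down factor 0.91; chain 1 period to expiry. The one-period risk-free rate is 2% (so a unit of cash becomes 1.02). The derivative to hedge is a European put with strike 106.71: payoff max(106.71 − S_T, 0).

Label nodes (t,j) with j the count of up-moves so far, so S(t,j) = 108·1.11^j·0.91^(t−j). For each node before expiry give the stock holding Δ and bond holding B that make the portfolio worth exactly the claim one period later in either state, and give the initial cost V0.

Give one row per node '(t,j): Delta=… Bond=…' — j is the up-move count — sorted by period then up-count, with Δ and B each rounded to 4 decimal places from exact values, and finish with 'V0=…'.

(0,0): Delta=-0.3903 Bond=45.8691
V0=3.7191

Since d<R<u, set p* = (R−d)/(u−d) = 0.5500; price each node as the discounted p*-expectation of its children.
At expiry t=1: V(1,0)=8.4300, V(1,1)=0.0000
(0,0): S=108.0000. Δ = (V_up−V_dn)/(S_up−S_dn) = (0.0000−8.4300)/(119.8800−98.2800) = -0.3903. V = [p*·0.0000 + (1−p*)·8.4300]/1.02 = 3.7191. B = V − Δ·S = 45.8691.
Root portfolio cost Δ·108+B reproduces V0=3.7191.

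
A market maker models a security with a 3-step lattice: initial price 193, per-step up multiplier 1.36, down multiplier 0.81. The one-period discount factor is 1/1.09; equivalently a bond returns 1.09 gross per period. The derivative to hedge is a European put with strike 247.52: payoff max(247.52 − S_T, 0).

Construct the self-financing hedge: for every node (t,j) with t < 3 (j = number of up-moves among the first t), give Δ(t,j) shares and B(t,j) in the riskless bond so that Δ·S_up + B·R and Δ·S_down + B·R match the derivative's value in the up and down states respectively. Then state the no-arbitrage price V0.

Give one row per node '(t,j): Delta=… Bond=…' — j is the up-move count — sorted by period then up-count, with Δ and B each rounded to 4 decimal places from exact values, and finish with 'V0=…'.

No-arbitrage ⇒ martingale measure with p* = (R−d)/(u−d) = 0.5091.
Payoff layer (t=3): V(3,0)=144.9519, V(3,1)=75.3069, V(3,2)=0.0000, V(3,3)=0.0000
(2,0): S=126.6273. Δ = (V_up−V_dn)/(S_up−S_dn) = (75.3069−144.9519)/(172.2131−102.5681) = -1.0000. V = [p*·75.3069 + (1−p*)·144.9519]/1.09 = 100.4553. B = V − Δ·S = 227.0826.
(2,1): S=212.6088. Δ = (V_up−V_dn)/(S_up−S_dn) = (0.0000−75.3069)/(289.1480−172.2131) = -0.6440. V = [p*·0.0000 + (1−p*)·75.3069]/1.09 = 33.9164. B = V − Δ·S = 170.8379.
(2,2): S=356.9728. Δ = (V_up−V_dn)/(S_up−S_dn) = (0.0000−0.0000)/(485.4830−289.1480) = 0.0000. V = [p*·0.0000 + (1−p*)·0.0000]/1.09 = 0.0000. B = V − Δ·S = 0.0000.
(1,0): S=156.3300. Δ = (V_up−V_dn)/(S_up−S_dn) = (33.9164−100.4553)/(212.6088−126.6273) = -0.7739. V = [p*·33.9164 + (1−p*)·100.4553]/1.09 = 61.0834. B = V − Δ·S = 182.0632.
(1,1): S=262.4800. Δ = (V_up−V_dn)/(S_up−S_dn) = (0.0000−33.9164)/(356.9728−212.6088) = -0.2349. V = [p*·0.0000 + (1−p*)·33.9164]/1.09 = 15.2751. B = V − Δ·S = 76.9412.
(0,0): S=193.0000. Δ = (V_up−V_dn)/(S_up−S_dn) = (15.2751−61.0834)/(262.4800−156.3300) = -0.4315. V = [p*·15.2751 + (1−p*)·61.0834]/1.09 = 34.6448. B = V − Δ·S = 117.9326.
Check: Δ(0,0)·S0 + B(0,0) = 34.6448 = V0.

(0,0): Delta=-0.4315 Bond=117.9326
(1,0): Delta=-0.7739 Bond=182.0632
(1,1): Delta=-0.2349 Bond=76.9412
(2,0): Delta=-1.0000 Bond=227.0826
(2,1): Delta=-0.6440 Bond=170.8379
(2,2): Delta=0.0000 Bond=0.0000
V0=34.6448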